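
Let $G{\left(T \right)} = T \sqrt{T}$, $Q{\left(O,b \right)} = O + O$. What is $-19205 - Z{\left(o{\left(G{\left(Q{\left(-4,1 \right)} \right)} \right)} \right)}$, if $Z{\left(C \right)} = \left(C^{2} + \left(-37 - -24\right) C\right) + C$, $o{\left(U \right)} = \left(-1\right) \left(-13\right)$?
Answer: $-19218$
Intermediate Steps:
$Q{\left(O,b \right)} = 2 O$
$G{\left(T \right)} = T^{\frac{3}{2}}$
$o{\left(U \right)} = 13$
$Z{\left(C \right)} = C^{2} - 12 C$ ($Z{\left(C \right)} = \left(C^{2} + \left(-37 + 24\right) C\right) + C = \left(C^{2} - 13 C\right) + C = C^{2} - 12 C$)
$-19205 - Z{\left(o{\left(G{\left(Q{\left(-4,1 \right)} \right)} \right)} \right)} = -19205 - 13 \left(-12 + 13\right) = -19205 - 13 \cdot 1 = -19205 - 13 = -19218$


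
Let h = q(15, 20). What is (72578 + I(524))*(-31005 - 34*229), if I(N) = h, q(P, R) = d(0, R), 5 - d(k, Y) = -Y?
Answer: -2816342973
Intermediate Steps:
d(k, Y) = 5 + Y (d(k, Y) = 5 - (-1)*Y = 5 + Y)
q(P, R) = 5 + R
h = 25 (h = 5 + 20 = 25)
I(N) = 25
(72578 + I(524))*(-31005 - 34*229) = (72578 + 25)*(-31005 - 34*229) = 72603*(-31005 - 7786) = 72603*(-38791) = -2816342973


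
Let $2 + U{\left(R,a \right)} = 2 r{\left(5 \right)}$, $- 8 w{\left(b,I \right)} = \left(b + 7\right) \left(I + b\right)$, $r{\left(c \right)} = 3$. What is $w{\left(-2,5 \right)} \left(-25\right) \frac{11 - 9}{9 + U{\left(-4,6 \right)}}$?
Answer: $\frac{375}{52} \approx 7.2115$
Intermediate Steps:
$w{\left(b,I \right)} = - \frac{\left(7 + b\right) \left(I + b\right)}{8}$ ($w{\left(b,I \right)} = - \frac{\left(b + 7\right) \left(I + b\right)}{8} = - \frac{\left(7 + b\right) \left(I + b\right)}{8}$)
$U{\left(R,a \right)} = 4$ ($U{\left(R,a \right)} = -2 + 2 \cdot 3 = -2 + 6 = 4$)
$w{\left(-2,5 \right)} \left(-25\right) \frac{11 - 9}{9 + U{\left(-4,6 \right)}} = \left(\left(- \frac{7}{8}\right) 5 - - \frac{7}{4} - \frac{\left(-2\right)^{2}}{8} - \frac{5}{8} \left(-2\right)\right) \left(-25\right) \frac{11 - 9}{9 + 4} = \left(- \frac{35}{8} + \frac{7}{4} - \frac{1}{2} + \frac{5}{4}\right) \left(-25\right) \frac{2}{13} = \left(- \frac{35}{8} + \frac{7}{4} - \frac{1}{2} + \frac{5}{4}\right) \left(-25\right) 2 \cdot \frac{1}{13} = \left(- \frac{15}{8}\right) \left(-25\right) \frac{2}{13} = \frac{375}{8} \cdot \frac{2}{13} = \frac{375}{52}$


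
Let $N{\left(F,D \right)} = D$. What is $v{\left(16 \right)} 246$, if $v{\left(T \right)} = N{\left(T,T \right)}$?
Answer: $3936$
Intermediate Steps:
$v{\left(T \right)} = T$
$v{\left(16 \right)} 246 = 16 \cdot 246 = 3936$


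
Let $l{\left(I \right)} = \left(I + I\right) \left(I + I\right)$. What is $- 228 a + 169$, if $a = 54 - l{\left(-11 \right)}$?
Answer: $98209$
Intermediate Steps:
$l{\left(I \right)} = 4 I^{2}$ ($l{\left(I \right)} = 2 I 2 I = 4 I^{2}$)
$a = -430$ ($a = 54 - 4 \left(-11\right)^{2} = 54 - 4 \cdot 121 = 54 - 484 = -430$)
$- 228 a + 169 = \left(-228\right) \left(-430\right) + 169 = 98040 + 169 = 98209$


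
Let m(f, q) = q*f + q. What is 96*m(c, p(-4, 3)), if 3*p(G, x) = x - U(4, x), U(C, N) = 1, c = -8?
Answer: -448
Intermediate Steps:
p(G, x) = -⅓ + x/3 (p(G, x) = (x - 1*1)/3 = (x - 1)/3 = (-1 + x)/3 = -⅓ + x/3)
m(f, q) = q + f*q (m(f, q) = f*q + q = q + f*q)
96*m(c, p(-4, 3)) = 96*((-⅓ + (⅓)*3)*(1 - 8)) = 96*((-⅓ + 1)*(-7)) = 96*((⅔)*(-7)) = 96*(-14/3) = -448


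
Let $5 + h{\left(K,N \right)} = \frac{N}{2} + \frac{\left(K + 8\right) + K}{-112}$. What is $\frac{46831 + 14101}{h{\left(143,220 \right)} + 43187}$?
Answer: $\frac{487456}{346315} \approx 1.4076$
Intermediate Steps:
$h{\left(K,N \right)} = - \frac{71}{14} + \frac{N}{2} - \frac{K}{56}$ ($h{\left(K,N \right)} = -5 + \left(\frac{N}{2} + \frac{\left(K + 8\right) + K}{-112}\right) = -5 + \left(N \frac{1}{2} + \left(\left(8 + K\right) + K\right) \left(- \frac{1}{112}\right)\right) = -5 + \left(\frac{N}{2} + \left(8 + 2 K\right) \left(- \frac{1}{112}\right)\right) = -5 - \left(\frac{1}{14} - \frac{N}{2} + \frac{K}{56}\right) = - \frac{71}{14} + \frac{N}{2} - \frac{K}{56}$)
$\frac{46831 + 14101}{h{\left(143,220 \right)} + 43187} = \frac{46831 + 14101}{\left(- \frac{71}{14} + \frac{1}{2} \cdot 220 - \frac{143}{56}\right) + 43187} = \frac{60932}{\left(- \frac{71}{14} + 110 - \frac{143}{56}\right) + 43187} = \frac{60932}{\frac{819}{8} + 43187} = \frac{60932}{\frac{346315}{8}} = 60932 \cdot \frac{8}{346315} = \frac{487456}{346315}$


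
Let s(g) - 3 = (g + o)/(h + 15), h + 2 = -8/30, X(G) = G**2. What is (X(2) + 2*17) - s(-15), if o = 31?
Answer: 6445/191 ≈ 33.743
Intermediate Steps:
h = -34/15 (h = -2 - 8/30 = -2 - 8*1/30 = -2 - 4/15 = -34/15 ≈ -2.2667)
s(g) = 1038/191 + 15*g/191 (s(g) = 3 + (g + 31)/(-34/15 + 15) = 3 + (31 + g)/(191/15) = 3 + (31 + g)*(15/191) = 3 + (465/191 + 15*g/191) = 1038/191 + 15*g/191)
(X(2) + 2*17) - s(-15) = (2**2 + 2*17) - (1038/191 + (15/191)*(-15)) = (4 + 34) - (1038/191 - 225/191) = 38 - 1*813/191 = 38 - 813/191 = 6445/191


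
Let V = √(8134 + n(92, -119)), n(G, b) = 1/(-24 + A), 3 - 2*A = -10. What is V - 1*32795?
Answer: -32795 + 12*√69195/35 ≈ -32705.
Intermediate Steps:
A = 13/2 (A = 3/2 - ½*(-10) = 3/2 + 5 = 13/2 ≈ 6.5000)
n(G, b) = -2/35 (n(G, b) = 1/(-24 + 13/2) = 1/(-35/2) = -2/35)
V = 12*√69195/35 (V = √(8134 - 2/35) = √(284688/35) = 12*√69195/35 ≈ 90.188)
V - 1*32795 = 12*√69195/35 - 1*32795 = 12*√69195/35 - 32795 = -32795 + 12*√69195/35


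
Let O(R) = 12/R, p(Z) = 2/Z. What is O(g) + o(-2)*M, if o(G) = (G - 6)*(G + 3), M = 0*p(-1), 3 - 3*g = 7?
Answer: -9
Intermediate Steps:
g = -4/3 (g = 1 - 1/3*7 = 1 - 7/3 = -4/3 ≈ -1.3333)
M = 0 (M = 0*(2/(-1)) = 0*(2*(-1)) = 0*(-2) = 0)
o(G) = (-6 + G)*(3 + G)
O(g) + o(-2)*M = 12/(-4/3) + (-18 + (-2)**2 - 3*(-2))*0 = 12*(-3/4) + (-18 + 4 + 6)*0 = -9 - 8*0 = -9 + 0 = -9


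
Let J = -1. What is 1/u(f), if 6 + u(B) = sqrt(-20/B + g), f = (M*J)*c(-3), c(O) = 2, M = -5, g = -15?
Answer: -6/53 - I*sqrt(17)/53 ≈ -0.11321 - 0.077794*I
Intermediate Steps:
f = 10 (f = -5*(-1)*2 = 5*2 = 10)
u(B) = -6 + sqrt(-15 - 20/B) (u(B) = -6 + sqrt(-20/B - 15) = -6 + sqrt(-15 - 20/B))
1/u(f) = 1/(-6 + sqrt(-15 - 20/10)) = 1/(-6 + sqrt(-15 - 20*1/10)) = 1/(-6 + sqrt(-15 - 2)) = 1/(-6 + sqrt(-17)) = 1/(-6 + I*sqrt(17))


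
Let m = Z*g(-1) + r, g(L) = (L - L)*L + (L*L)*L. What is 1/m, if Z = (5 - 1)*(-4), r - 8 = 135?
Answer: 1/159 ≈ 0.0062893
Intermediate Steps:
r = 143 (r = 8 + 135 = 143)
g(L) = L³ (g(L) = 0*L + L²*L = 0 + L³ = L³)
Z = -16 (Z = 4*(-4) = -16)
m = 159 (m = -16*(-1)³ + 143 = -16*(-1) + 143 = 16 + 143 = 159)
1/m = 1/159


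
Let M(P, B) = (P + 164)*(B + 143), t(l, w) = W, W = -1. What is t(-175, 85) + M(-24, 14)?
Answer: 21979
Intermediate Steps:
t(l, w) = -1
M(P, B) = (143 + B)*(164 + P) (M(P, B) = (164 + P)*(143 + B) = (143 + B)*(164 + P))
t(-175, 85) + M(-24, 14) = -1 + (23452 + 143*(-24) + 164*14 + 14*(-24)) = -1 + (23452 - 3432 + 2296 - 336) = -1 + 21980 = 21979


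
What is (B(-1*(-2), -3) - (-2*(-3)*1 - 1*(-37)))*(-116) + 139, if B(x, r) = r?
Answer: 5475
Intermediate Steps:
(B(-1*(-2), -3) - (-2*(-3)*1 - 1*(-37)))*(-116) + 139 = (-3 - (-2*(-3)*1 - 1*(-37)))*(-116) + 139 = (-3 - (6*1 + 37))*(-116) + 139 = (-3 - (6 + 37))*(-116) + 139 = (-3 - 1*43)*(-116) + 139 = (-3 - 43)*(-116) + 139 = -46*(-116) + 139 = 5336 + 139 = 5475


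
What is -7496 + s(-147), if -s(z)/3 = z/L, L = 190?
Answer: -1423799/190 ≈ -7493.7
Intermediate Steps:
s(z) = -3*z/190
-7496 + s(-147) = -7496 - 3/190*(-147) = -7496 + 441/190 = -1423799/190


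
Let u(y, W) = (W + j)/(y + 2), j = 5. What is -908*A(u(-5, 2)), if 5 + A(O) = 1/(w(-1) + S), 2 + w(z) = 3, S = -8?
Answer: 32688/7 ≈ 4669.7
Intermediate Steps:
w(z) = 1 (w(z) = -2 + 3 = 1)
u(y, W) = (5 + W)/(2 + y) (u(y, W) = (W + 5)/(y + 2) = (5 + W)/(2 + y))
A(O) = -36/7 (A(O) = -5 + 1/(1 - 8) = -5 + 1/(-7) = -5 - ⅐ = -36/7)
-908*A(u(-5, 2)) = -908*(-36/7) = 32688/7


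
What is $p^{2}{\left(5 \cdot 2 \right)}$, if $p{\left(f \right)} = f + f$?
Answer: $400$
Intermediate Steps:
$p{\left(f \right)} = 2 f$
$p^{2}{\left(5 \cdot 2 \right)} = \left(2 \cdot 5 \cdot 2\right)^{2} = \left(2 \cdot 10\right)^{2} = 20^{2} = 400$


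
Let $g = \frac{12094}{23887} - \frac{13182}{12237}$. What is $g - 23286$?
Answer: $- \frac{2268928737930}{97435073} \approx -23287.0$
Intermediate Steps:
$g = - \frac{55628052}{97435073}$ ($g = 12094 \cdot \frac{1}{23887} - \frac{4394}{4079} = \frac{12094}{23887} - \frac{4394}{4079} = - \frac{55628052}{97435073} \approx -0.57092$)
$g - 23286 = - \frac{55628052}{97435073} - 23286 = - \frac{2268928737930}{97435073}$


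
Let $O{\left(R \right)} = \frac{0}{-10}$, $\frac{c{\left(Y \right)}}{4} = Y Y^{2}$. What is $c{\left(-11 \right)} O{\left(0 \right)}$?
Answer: $0$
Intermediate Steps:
$c{\left(Y \right)} = 4 Y^{3}$ ($c{\left(Y \right)} = 4 Y Y^{2} = 4 Y^{3}$)
$O{\left(R \right)} = 0$ ($O{\left(R \right)} = 0 \left(- \frac{1}{10}\right) = 0$)
$c{\left(-11 \right)} O{\left(0 \right)} = 4 \left(-11\right)^{3} \cdot 0 = 4 \left(-1331\right) 0 = \left(-5324\right) 0 = 0$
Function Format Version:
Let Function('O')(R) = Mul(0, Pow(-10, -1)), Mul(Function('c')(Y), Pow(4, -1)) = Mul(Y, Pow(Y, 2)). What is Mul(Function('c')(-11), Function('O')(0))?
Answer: 0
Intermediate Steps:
Function('c')(Y) = Mul(4, Pow(Y, 3)) (Function('c')(Y) = Mul(4, Mul(Y, Pow(Y, 2))) = Mul(4, Pow(Y, 3)))
Function('O')(R) = 0 (Function('O')(R) = Mul(0, Rational(-1, 10)) = 0)
Mul(Function('c')(-11), Function('O')(0)) = Mul(Mul(4, Pow(-11, 3)), 0) = Mul(Mul(4, -1331), 0) = Mul(-5324, 0) = 0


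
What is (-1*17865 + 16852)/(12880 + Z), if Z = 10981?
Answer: -1013/23861 ≈ -0.042454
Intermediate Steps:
(-1*17865 + 16852)/(12880 + Z) = (-1*17865 + 16852)/(12880 + 10981) = (-17865 + 16852)/23861 = -1013*1/23861 = -1013/23861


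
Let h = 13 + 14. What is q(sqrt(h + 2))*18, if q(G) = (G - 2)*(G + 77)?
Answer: -2250 + 1350*sqrt(29) ≈ 5020.0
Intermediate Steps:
h = 27
q(G) = (-2 + G)*(77 + G)
q(sqrt(h + 2))*18 = (-154 + (sqrt(27 + 2))**2 + 75*sqrt(27 + 2))*18 = (-154 + (sqrt(29))**2 + 75*sqrt(29))*18 = (-154 + 29 + 75*sqrt(29))*18 = (-125 + 75*sqrt(29))*18 = -2250 + 1350*sqrt(29)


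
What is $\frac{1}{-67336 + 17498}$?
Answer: $- \frac{1}{49838} \approx -2.0065 \cdot 10^{-5}$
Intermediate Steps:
$\frac{1}{-67336 + 17498} = \frac{1}{-49838} = - \frac{1}{49838}$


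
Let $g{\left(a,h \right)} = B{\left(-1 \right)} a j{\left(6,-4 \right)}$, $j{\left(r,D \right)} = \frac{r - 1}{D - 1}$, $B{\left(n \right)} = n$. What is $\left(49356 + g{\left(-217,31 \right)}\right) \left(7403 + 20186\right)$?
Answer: $1355695871$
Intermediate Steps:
$j{\left(r,D \right)} = \frac{-1 + r}{-1 + D}$
$g{\left(a,h \right)} = a$ ($g{\left(a,h \right)} = - a \frac{-1 + 6}{-1 - 4} = - a \frac{1}{-5} \cdot 5 = - a \left(\left(- \frac{1}{5}\right) 5\right) = - a \left(-1\right) = a$)
$\left(49356 + g{\left(-217,31 \right)}\right) \left(7403 + 20186\right) = \left(49356 - 217\right) \left(7403 + 20186\right) = 49139 \cdot 27589 = 1355695871$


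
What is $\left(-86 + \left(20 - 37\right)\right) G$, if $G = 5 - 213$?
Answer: $21424$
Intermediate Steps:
$G = -208$ ($G = 5 - 213 = -208$)
$\left(-86 + \left(20 - 37\right)\right) G = \left(-86 + \left(20 - 37\right)\right) \left(-208\right) = \left(-86 - 17\right) \left(-208\right) = \left(-103\right) \left(-208\right) = 21424$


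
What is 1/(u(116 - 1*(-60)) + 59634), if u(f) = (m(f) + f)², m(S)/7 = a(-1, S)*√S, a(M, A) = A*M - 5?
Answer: 141310737/39919945430879810 + 445984*√11/19959972715439905 ≈ 3.6140e-9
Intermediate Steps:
a(M, A) = -5 + A*M
m(S) = 7*√S*(-5 - S) (m(S) = 7*((-5 + S*(-1))*√S) = 7*((-5 - S)*√S) = 7*(√S*(-5 - S)) = 7*√S*(-5 - S))
u(f) = (f + 7*√f*(-5 - f))² (u(f) = (7*√f*(-5 - f) + f)² = (f + 7*√f*(-5 - f))²)
1/(u(116 - 1*(-60)) + 59634) = 1/(((116 - 1*(-60)) - 7*√(116 - 1*(-60))*(5 + (116 - 1*(-60))))² + 59634) = 1/(((116 + 60) - 7*√(116 + 60)*(5 + (116 + 60)))² + 59634) = 1/((176 - 7*√176*(5 + 176))² + 59634) = 1/((176 - 7*4*√11*181)² + 59634) = 1/((176 - 5068*√11)² + 59634) = 1/(59634 + (176 - 5068*√11)²)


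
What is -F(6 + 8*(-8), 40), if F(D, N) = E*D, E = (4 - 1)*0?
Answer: 0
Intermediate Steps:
E = 0 (E = 3*0 = 0)
F(D, N) = 0 (F(D, N) = 0*D = 0)
-F(6 + 8*(-8), 40) = -1*0 = 0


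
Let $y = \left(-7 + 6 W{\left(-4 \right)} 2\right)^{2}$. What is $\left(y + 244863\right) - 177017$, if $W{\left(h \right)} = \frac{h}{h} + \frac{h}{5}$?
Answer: $\frac{1696679}{25} \approx 67867.0$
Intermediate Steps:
$W{\left(h \right)} = 1 + \frac{h}{5}$ ($W{\left(h \right)} = 1 + h \frac{1}{5} = 1 + \frac{h}{5}$)
$y = \frac{529}{25}$ ($y = \left(-7 + 6 \left(1 + \frac{1}{5} \left(-4\right)\right) 2\right)^{2} = \left(-7 + 6 \left(1 - \frac{4}{5}\right) 2\right)^{2} = \left(-7 + 6 \cdot \frac{1}{5} \cdot 2\right)^{2} = \left(-7 + \frac{6}{5} \cdot 2\right)^{2} = \left(-7 + \frac{12}{5}\right)^{2} = \left(- \frac{23}{5}\right)^{2} = \frac{529}{25} \approx 21.16$)
$\left(y + 244863\right) - 177017 = \left(\frac{529}{25} + 244863\right) - 177017 = \frac{6122104}{25} - 177017 = \frac{1696679}{25}$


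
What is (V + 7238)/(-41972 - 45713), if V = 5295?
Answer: -12533/87685 ≈ -0.14293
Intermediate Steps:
(V + 7238)/(-41972 - 45713) = (5295 + 7238)/(-41972 - 45713) = 12533/(-87685) = 12533*(-1/87685) = -12533/87685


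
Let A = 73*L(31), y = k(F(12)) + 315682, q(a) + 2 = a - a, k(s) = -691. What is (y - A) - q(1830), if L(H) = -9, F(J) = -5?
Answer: 315650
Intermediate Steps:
q(a) = -2 (q(a) = -2 + (a - a) = -2 + 0 = -2)
y = 314991 (y = -691 + 315682 = 314991)
A = -657 (A = 73*(-9) = -657)
(y - A) - q(1830) = (314991 - 1*(-657)) - 1*(-2) = (314991 + 657) + 2 = 315648 + 2 = 315650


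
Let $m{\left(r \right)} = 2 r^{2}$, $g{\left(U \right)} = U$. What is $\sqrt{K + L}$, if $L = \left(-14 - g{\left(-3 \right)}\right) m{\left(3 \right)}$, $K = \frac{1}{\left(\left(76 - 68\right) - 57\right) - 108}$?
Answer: $\frac{i \sqrt{4880659}}{157} \approx 14.071 i$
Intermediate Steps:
$K = - \frac{1}{157}$ ($K = \frac{1}{\left(8 - 57\right) - 108} = \frac{1}{-49 - 108} = \frac{1}{-157} = - \frac{1}{157} \approx -0.0063694$)
$L = -198$ ($L = \left(-14 - -3\right) 2 \cdot 3^{2} = \left(-14 + 3\right) 2 \cdot 9 = \left(-11\right) 18 = -198$)
$\sqrt{K + L} = \sqrt{- \frac{1}{157} - 198} = \sqrt{- \frac{31087}{157}} = \frac{i \sqrt{4880659}}{157}$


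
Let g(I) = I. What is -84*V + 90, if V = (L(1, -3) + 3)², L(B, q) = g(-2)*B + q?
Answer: -246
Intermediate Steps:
L(B, q) = q - 2*B (L(B, q) = -2*B + q = q - 2*B)
V = 4 (V = ((-3 - 2*1) + 3)² = ((-3 - 2) + 3)² = (-5 + 3)² = (-2)² = 4)
-84*V + 90 = -84*4 + 90 = -336 + 90 = -246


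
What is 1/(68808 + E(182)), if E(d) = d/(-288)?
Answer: 144/9908261 ≈ 1.4533e-5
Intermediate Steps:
E(d) = -d/288 (E(d) = d*(-1/288) = -d/288)
1/(68808 + E(182)) = 1/(68808 - 1/288*182) = 1/(68808 - 91/144) = 1/(9908261/144) = 144/9908261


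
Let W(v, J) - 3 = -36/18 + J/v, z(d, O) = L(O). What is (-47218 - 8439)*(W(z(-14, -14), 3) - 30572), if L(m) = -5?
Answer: 8507617706/5 ≈ 1.7015e+9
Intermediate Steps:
z(d, O) = -5
W(v, J) = 1 + J/v (W(v, J) = 3 + (-36/18 + J/v) = 3 + (-36*1/18 + J/v) = 3 + (-2 + J/v) = 1 + J/v)
(-47218 - 8439)*(W(z(-14, -14), 3) - 30572) = (-47218 - 8439)*((3 - 5)/(-5) - 30572) = -55657*(-1/5*(-2) - 30572) = -55657*(2/5 - 30572) = -55657*(-152858/5) = 8507617706/5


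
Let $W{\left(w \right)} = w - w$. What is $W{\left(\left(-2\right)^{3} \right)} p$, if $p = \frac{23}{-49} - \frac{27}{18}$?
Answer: $0$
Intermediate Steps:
$p = - \frac{193}{98}$ ($p = 23 \left(- \frac{1}{49}\right) - \frac{3}{2} = - \frac{23}{49} - \frac{3}{2} = - \frac{193}{98} \approx -1.9694$)
$W{\left(w \right)} = 0$
$W{\left(\left(-2\right)^{3} \right)} p = 0 \left(- \frac{193}{98}\right) = 0$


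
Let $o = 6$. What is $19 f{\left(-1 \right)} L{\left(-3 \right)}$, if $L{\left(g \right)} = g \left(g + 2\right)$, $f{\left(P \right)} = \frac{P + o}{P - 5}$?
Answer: $- \frac{95}{2} \approx -47.5$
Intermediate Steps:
$f{\left(P \right)} = \frac{6 + P}{-5 + P}$ ($f{\left(P \right)} = \frac{P + 6}{P - 5} = \frac{6 + P}{-5 + P}$)
$L{\left(g \right)} = g \left(2 + g\right)$
$19 f{\left(-1 \right)} L{\left(-3 \right)} = 19 \frac{6 - 1}{-5 - 1} \left(- 3 \left(2 - 3\right)\right) = 19 \frac{1}{-6} \cdot 5 \left(\left(-3\right) \left(-1\right)\right) = 19 \left(\left(- \frac{1}{6}\right) 5\right) 3 = 19 \left(- \frac{5}{6}\right) 3 = \left(- \frac{95}{6}\right) 3 = - \frac{95}{2}$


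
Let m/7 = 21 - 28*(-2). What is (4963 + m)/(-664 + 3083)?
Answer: 5502/2419 ≈ 2.2745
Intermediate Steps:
m = 539 (m = 7*(21 - 28*(-2)) = 7*(21 + 56) = 7*77 = 539)
(4963 + m)/(-664 + 3083) = (4963 + 539)/(-664 + 3083) = 5502/2419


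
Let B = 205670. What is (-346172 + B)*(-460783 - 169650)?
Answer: 88577097366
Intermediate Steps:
(-346172 + B)*(-460783 - 169650) = (-346172 + 205670)*(-460783 - 169650) = -140502*(-630433) = 88577097366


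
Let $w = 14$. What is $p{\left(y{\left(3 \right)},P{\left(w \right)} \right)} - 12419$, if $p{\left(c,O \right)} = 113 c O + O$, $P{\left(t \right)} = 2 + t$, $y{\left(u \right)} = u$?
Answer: $-6979$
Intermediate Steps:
$p{\left(c,O \right)} = O + 113 O c$ ($p{\left(c,O \right)} = 113 O c + O = O + 113 O c$)
$p{\left(y{\left(3 \right)},P{\left(w \right)} \right)} - 12419 = \left(2 + 14\right) \left(1 + 113 \cdot 3\right) - 12419 = 16 \left(1 + 339\right) - 12419 = 16 \cdot 340 - 12419 = 5440 - 12419 = -6979$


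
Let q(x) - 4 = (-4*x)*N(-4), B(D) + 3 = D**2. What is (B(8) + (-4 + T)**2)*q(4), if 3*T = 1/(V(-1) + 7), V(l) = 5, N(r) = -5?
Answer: 696535/108 ≈ 6449.4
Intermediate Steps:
B(D) = -3 + D**2
T = 1/36 (T = 1/(3*(5 + 7)) = (1/3)/12 = (1/3)*(1/12) = 1/36 ≈ 0.027778)
q(x) = 4 + 20*x (q(x) = 4 - 4*x*(-5) = 4 + 20*x)
(B(8) + (-4 + T)**2)*q(4) = ((-3 + 8**2) + (-4 + 1/36)**2)*(4 + 20*4) = ((-3 + 64) + (-143/36)**2)*(4 + 80) = (61 + 20449/1296)*84 = (99505/1296)*84 = 696535/108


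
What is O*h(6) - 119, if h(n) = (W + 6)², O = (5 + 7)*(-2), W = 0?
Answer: -983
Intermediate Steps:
O = -24 (O = 12*(-2) = -24)
h(n) = 36 (h(n) = (0 + 6)² = 6² = 36)
O*h(6) - 119 = -24*36 - 119 = -864 - 119 = -983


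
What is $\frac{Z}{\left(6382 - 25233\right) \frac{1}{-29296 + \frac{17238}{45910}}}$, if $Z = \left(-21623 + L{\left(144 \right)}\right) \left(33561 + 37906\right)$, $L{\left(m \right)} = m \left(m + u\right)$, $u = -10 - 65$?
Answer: $- \frac{80239943427153367}{61817815} \approx -1.298 \cdot 10^{9}$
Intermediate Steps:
$u = -75$ ($u = -10 - 65 = -75$)
$L{\left(m \right)} = m \left(-75 + m\right)$ ($L{\left(m \right)} = m \left(m - 75\right) = m \left(-75 + m\right)$)
$Z = -835234829$ ($Z = \left(-21623 + 144 \left(-75 + 144\right)\right) \left(33561 + 37906\right) = \left(-21623 + 144 \cdot 69\right) 71467 = \left(-21623 + 9936\right) 71467 = \left(-11687\right) 71467 = -835234829$)
$\frac{Z}{\left(6382 - 25233\right) \frac{1}{-29296 + \frac{17238}{45910}}} = - \frac{835234829}{\left(6382 - 25233\right) \frac{1}{-29296 + \frac{17238}{45910}}} = - \frac{835234829}{\left(-18851\right) \frac{1}{-29296 + 17238 \cdot \frac{1}{45910}}} = - \frac{835234829}{\left(-18851\right) \frac{1}{-29296 + \frac{8619}{22955}}} = - \frac{835234829}{\left(-18851\right) \frac{1}{- \frac{672481061}{22955}}} = - \frac{835234829}{\left(-18851\right) \left(- \frac{22955}{672481061}\right)} = - \frac{835234829}{\frac{61817815}{96068723}} = \left(-835234829\right) \frac{96068723}{61817815} = - \frac{80239943427153367}{61817815}$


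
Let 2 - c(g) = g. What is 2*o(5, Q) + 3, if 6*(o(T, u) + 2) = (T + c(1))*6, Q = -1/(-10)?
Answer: 11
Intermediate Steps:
c(g) = 2 - g
Q = ⅒ (Q = -1*(-⅒) = ⅒ ≈ 0.10000)
o(T, u) = -1 + T (o(T, u) = -2 + ((T + (2 - 1*1))*6)/6 = -2 + ((T + (2 - 1))*6)/6 = -2 + ((T + 1)*6)/6 = -2 + ((1 + T)*6)/6 = -2 + (6 + 6*T)/6 = -2 + (1 + T) = -1 + T)
2*o(5, Q) + 3 = 2*(-1 + 5) + 3 = 2*4 + 3 = 8 + 3 = 11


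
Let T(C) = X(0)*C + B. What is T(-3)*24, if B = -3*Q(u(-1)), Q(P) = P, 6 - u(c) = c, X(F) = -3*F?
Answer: -504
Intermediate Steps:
u(c) = 6 - c
B = -21 (B = -3*(6 - 1*(-1)) = -3*(6 + 1) = -3*7 = -21)
T(C) = -21 (T(C) = (-3*0)*C - 21 = 0*C - 21 = 0 - 21 = -21)
T(-3)*24 = -21*24 = -504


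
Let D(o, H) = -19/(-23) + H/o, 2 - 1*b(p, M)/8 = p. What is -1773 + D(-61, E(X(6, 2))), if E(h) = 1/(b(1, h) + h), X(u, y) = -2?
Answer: -14918183/8418 ≈ -1772.2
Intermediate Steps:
b(p, M) = 16 - 8*p
E(h) = 1/(8 + h) (E(h) = 1/((16 - 8*1) + h) = 1/((16 - 8) + h) = 1/(8 + h))
D(o, H) = 19/23 + H/o (D(o, H) = -19*(-1/23) + H/o = 19/23 + H/o)
-1773 + D(-61, E(X(6, 2))) = -1773 + (19/23 + 1/((8 - 2)*(-61))) = -1773 + (19/23 - 1/61/6) = -1773 + (19/23 + (1/6)*(-1/61)) = -1773 + (19/23 - 1/366) = -1773 + 6931/8418 = -14918183/8418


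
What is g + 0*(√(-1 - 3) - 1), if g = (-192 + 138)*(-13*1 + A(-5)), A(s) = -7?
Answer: 1080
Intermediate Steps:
g = 1080 (g = (-192 + 138)*(-13*1 - 7) = -54*(-13 - 7) = -54*(-20) = 1080)
g + 0*(√(-1 - 3) - 1) = 1080 + 0*(√(-1 - 3) - 1) = 1080 + 0*(√(-4) - 1) = 1080 + 0*(2*I - 1) = 1080 + 0*(-1 + 2*I) = 1080 + 0 = 1080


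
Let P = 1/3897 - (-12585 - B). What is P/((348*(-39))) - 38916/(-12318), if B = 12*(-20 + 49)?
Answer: 119787043009/54291671226 ≈ 2.2064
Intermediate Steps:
B = 348 (B = 12*29 = 348)
P = 50399902/3897 (P = 1/3897 - (-12585 - 1*348) = 1/3897 - (-12585 - 348) = 1/3897 - 1*(-12933) = 1/3897 + 12933 = 50399902/3897 ≈ 12933.)
P/((348*(-39))) - 38916/(-12318) = 50399902/(3897*((348*(-39)))) - 38916/(-12318) = (50399902/3897)/(-13572) - 38916*(-1/12318) = (50399902/3897)*(-1/13572) + 6486/2053 = -25199951/26445042 + 6486/2053 = 119787043009/54291671226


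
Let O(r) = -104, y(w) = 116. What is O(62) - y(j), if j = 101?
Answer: -220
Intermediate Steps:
O(62) - y(j) = -104 - 1*116 = -104 - 116 = -220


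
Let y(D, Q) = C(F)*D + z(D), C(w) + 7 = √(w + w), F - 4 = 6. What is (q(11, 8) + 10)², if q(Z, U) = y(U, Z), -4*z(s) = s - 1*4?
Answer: 3489 - 1504*√5 ≈ 125.95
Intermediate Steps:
F = 10 (F = 4 + 6 = 10)
C(w) = -7 + √2*√w (C(w) = -7 + √(w + w) = -7 + √(2*w) = -7 + √2*√w)
z(s) = 1 - s/4 (z(s) = -(s - 1*4)/4 = -(s - 4)/4 = -(-4 + s)/4 = 1 - s/4)
y(D, Q) = 1 - D/4 + D*(-7 + 2*√5) (y(D, Q) = (-7 + √2*√10)*D + (1 - D/4) = (-7 + 2*√5)*D + (1 - D/4) = D*(-7 + 2*√5) + (1 - D/4) = 1 - D/4 + D*(-7 + 2*√5))
q(Z, U) = 1 - 29*U/4 + 2*U*√5
(q(11, 8) + 10)² = ((1 - 29/4*8 + 2*8*√5) + 10)² = ((1 - 58 + 16*√5) + 10)² = ((-57 + 16*√5) + 10)² = (-47 + 16*√5)²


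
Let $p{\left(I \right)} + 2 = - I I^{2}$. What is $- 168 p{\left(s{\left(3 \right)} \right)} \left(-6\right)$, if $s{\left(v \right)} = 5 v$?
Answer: $-3404016$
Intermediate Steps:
$p{\left(I \right)} = -2 - I^{3}$ ($p{\left(I \right)} = -2 + - I I^{2} = -2 - I^{3}$)
$- 168 p{\left(s{\left(3 \right)} \right)} \left(-6\right) = - 168 \left(-2 - \left(5 \cdot 3\right)^{3}\right) \left(-6\right) = - 168 \left(-2 - 15^{3}\right) \left(-6\right) = - 168 \left(-2 - 3375\right) \left(-6\right) = - 168 \left(\left(-3377\right) \left(-6\right)\right) = \left(-168\right) 20262 = -3404016$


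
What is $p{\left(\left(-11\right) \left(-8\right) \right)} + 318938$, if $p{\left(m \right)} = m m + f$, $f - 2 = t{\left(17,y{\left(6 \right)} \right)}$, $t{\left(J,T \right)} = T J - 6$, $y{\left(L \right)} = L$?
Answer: $326780$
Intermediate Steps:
$t{\left(J,T \right)} = -6 + J T$ ($t{\left(J,T \right)} = J T - 6 = -6 + J T$)
$f = 98$ ($f = 2 + \left(-6 + 17 \cdot 6\right) = 2 + \left(-6 + 102\right) = 2 + 96 = 98$)
$p{\left(m \right)} = 98 + m^{2}$ ($p{\left(m \right)} = m m + 98 = m^{2} + 98 = 98 + m^{2}$)
$p{\left(\left(-11\right) \left(-8\right) \right)} + 318938 = \left(98 + \left(\left(-11\right) \left(-8\right)\right)^{2}\right) + 318938 = \left(98 + 88^{2}\right) + 318938 = \left(98 + 7744\right) + 318938 = 7842 + 318938 = 326780$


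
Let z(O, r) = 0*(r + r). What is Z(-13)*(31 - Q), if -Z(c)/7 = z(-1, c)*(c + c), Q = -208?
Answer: 0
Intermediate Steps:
z(O, r) = 0 (z(O, r) = 0*(2*r) = 0)
Z(c) = 0 (Z(c) = -0*(c + c) = -0*2*c = -7*0 = 0)
Z(-13)*(31 - Q) = 0*(31 - 1*(-208)) = 0*(31 + 208) = 0*239 = 0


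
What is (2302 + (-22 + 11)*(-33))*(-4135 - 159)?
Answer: -11443510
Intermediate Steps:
(2302 + (-22 + 11)*(-33))*(-4135 - 159) = (2302 - 11*(-33))*(-4294) = (2302 + 363)*(-4294) = 2665*(-4294) = -11443510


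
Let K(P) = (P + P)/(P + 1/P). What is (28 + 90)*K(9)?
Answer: 9558/41 ≈ 233.12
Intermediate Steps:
K(P) = 2*P/(P + 1/P) (K(P) = (2*P)/(P + 1/P) = 2*P/(P + 1/P))
(28 + 90)*K(9) = (28 + 90)*(2*9²/(1 + 9²)) = 118*(2*81/(1 + 81)) = 118*(2*81/82) = 118*(2*81*(1/82)) = 118*(81/41) = 9558/41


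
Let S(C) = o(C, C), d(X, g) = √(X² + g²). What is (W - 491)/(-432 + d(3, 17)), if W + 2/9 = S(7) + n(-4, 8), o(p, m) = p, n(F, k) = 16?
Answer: 14448/13309 + 301*√298/119781 ≈ 1.1290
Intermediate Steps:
S(C) = C
W = 205/9 (W = -2/9 + (7 + 16) = -2/9 + 23 = 205/9 ≈ 22.778)
(W - 491)/(-432 + d(3, 17)) = (205/9 - 491)/(-432 + √(3² + 17²)) = -4214/(9*(-432 + √(9 + 289))) = -4214/(9*(-432 + √298))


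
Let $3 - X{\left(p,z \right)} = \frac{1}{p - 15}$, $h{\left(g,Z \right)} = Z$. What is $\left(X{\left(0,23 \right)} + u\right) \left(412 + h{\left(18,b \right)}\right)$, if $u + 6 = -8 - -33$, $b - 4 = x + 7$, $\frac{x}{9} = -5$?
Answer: $\frac{41706}{5} \approx 8341.2$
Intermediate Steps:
$x = -45$ ($x = 9 \left(-5\right) = -45$)
$b = -34$ ($b = 4 + \left(-45 + 7\right) = 4 - 38 = -34$)
$u = 19$ ($u = -6 - -25 = -6 + \left(-8 + 33\right) = -6 + 25 = 19$)
$X{\left(p,z \right)} = 3 - \frac{1}{-15 + p}$ ($X{\left(p,z \right)} = 3 - \frac{1}{p - 15} = 3 - \frac{1}{-15 + p}$)
$\left(X{\left(0,23 \right)} + u\right) \left(412 + h{\left(18,b \right)}\right) = \left(\frac{-46 + 3 \cdot 0}{-15 + 0} + 19\right) \left(412 - 34\right) = \left(\frac{-46 + 0}{-15} + 19\right) 378 = \left(\left(- \frac{1}{15}\right) \left(-46\right) + 19\right) 378 = \left(\frac{46}{15} + 19\right) 378 = \frac{331}{15} \cdot 378 = \frac{41706}{5}$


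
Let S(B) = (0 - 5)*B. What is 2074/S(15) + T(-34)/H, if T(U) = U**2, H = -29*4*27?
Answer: -548539/19575 ≈ -28.022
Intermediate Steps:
S(B) = -5*B
H = -3132 (H = -116*27 = -3132)
2074/S(15) + T(-34)/H = 2074/((-5*15)) + (-34)**2/(-3132) = 2074/(-75) + 1156*(-1/3132) = 2074*(-1/75) - 289/783 = -2074/75 - 289/783 = -548539/19575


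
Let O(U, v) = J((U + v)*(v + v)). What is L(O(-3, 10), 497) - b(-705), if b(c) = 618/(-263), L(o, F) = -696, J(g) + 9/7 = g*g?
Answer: -182430/263 ≈ -693.65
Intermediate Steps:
J(g) = -9/7 + g² (J(g) = -9/7 + g*g = -9/7 + g²)
O(U, v) = -9/7 + 4*v²*(U + v)² (O(U, v) = -9/7 + ((U + v)*(v + v))² = -9/7 + ((U + v)*(2*v))² = -9/7 + (2*v*(U + v))² = -9/7 + 4*v²*(U + v)²)
b(c) = -618/263 (b(c) = 618*(-1/263) = -618/263)
L(O(-3, 10), 497) - b(-705) = -696 - 1*(-618/263) = -696 + 618/263 = -182430/263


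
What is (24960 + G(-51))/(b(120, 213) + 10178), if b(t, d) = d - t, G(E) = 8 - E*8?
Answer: 25376/10271 ≈ 2.4706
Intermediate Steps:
G(E) = 8 - 8*E
(24960 + G(-51))/(b(120, 213) + 10178) = (24960 + (8 - 8*(-51)))/((213 - 1*120) + 10178) = (24960 + (8 + 408))/((213 - 120) + 10178) = (24960 + 416)/(93 + 10178) = 25376/10271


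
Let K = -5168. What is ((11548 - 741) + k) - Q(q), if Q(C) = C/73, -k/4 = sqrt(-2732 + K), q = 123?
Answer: 788788/73 - 40*I*sqrt(79) ≈ 10805.0 - 355.53*I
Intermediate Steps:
k = -40*I*sqrt(79) (k = -4*sqrt(-2732 - 5168) = -40*I*sqrt(79) ≈ -355.53*I)
Q(C) = C/73 (Q(C) = C*(1/73) = C/73)
((11548 - 741) + k) - Q(q) = ((11548 - 741) - 40*I*sqrt(79)) - 123/73 = (10807 - 40*I*sqrt(79)) - 1*123/73 = (10807 - 40*I*sqrt(79)) - 123/73 = 788788/73 - 40*I*sqrt(79)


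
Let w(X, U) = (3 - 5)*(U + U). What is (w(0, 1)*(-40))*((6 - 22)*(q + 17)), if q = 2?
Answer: -48640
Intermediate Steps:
w(X, U) = -4*U
(w(0, 1)*(-40))*((6 - 22)*(q + 17)) = (-4*1*(-40))*((6 - 22)*(2 + 17)) = (-4*(-40))*(-16*19) = 160*(-304) = -48640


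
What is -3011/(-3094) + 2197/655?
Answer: 8769723/2026570 ≈ 4.3274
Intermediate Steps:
-3011/(-3094) + 2197/655 = -3011*(-1/3094) + 2197*(1/655) = 3011/3094 + 2197/655 = 8769723/2026570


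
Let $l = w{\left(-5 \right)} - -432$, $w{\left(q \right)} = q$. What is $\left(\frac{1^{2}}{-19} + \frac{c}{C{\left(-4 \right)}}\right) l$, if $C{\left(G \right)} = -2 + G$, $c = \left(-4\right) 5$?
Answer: $\frac{79849}{57} \approx 1400.9$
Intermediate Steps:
$c = -20$
$l = 427$ ($l = -5 - -432 = -5 + 432 = 427$)
$\left(\frac{1^{2}}{-19} + \frac{c}{C{\left(-4 \right)}}\right) l = \left(\frac{1^{2}}{-19} - \frac{20}{-2 - 4}\right) 427 = \left(1 \left(- \frac{1}{19}\right) - \frac{20}{-6}\right) 427 = \left(- \frac{1}{19} - - \frac{10}{3}\right) 427 = \left(- \frac{1}{19} + \frac{10}{3}\right) 427 = \frac{187}{57} \cdot 427 = \frac{79849}{57}$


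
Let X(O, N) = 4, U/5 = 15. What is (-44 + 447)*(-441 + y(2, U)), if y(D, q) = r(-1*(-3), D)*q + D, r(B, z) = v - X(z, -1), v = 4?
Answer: -176917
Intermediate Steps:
U = 75 (U = 5*15 = 75)
r(B, z) = 0 (r(B, z) = 4 - 1*4 = 4 - 4 = 0)
y(D, q) = D (y(D, q) = 0*q + D = 0 + D = D)
(-44 + 447)*(-441 + y(2, U)) = (-44 + 447)*(-441 + 2) = 403*(-439) = -176917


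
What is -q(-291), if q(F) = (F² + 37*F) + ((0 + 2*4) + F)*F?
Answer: -156267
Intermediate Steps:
q(F) = F² + 37*F + F*(8 + F) (q(F) = (F² + 37*F) + ((0 + 8) + F)*F = (F² + 37*F) + (8 + F)*F = (F² + 37*F) + F*(8 + F) = F² + 37*F + F*(8 + F))
-q(-291) = -(-291)*(45 + 2*(-291)) = -(-291)*(45 - 582) = -(-291)*(-537) = -1*156267 = -156267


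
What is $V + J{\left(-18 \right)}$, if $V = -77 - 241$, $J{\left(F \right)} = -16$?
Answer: $-334$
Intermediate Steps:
$V = -318$
$V + J{\left(-18 \right)} = -318 - 16 = -334$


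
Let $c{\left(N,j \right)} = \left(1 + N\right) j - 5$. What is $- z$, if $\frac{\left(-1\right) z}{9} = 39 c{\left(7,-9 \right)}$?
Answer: $-27027$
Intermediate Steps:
$c{\left(N,j \right)} = -5 + j \left(1 + N\right)$ ($c{\left(N,j \right)} = j \left(1 + N\right) - 5 = -5 + j \left(1 + N\right)$)
$z = 27027$ ($z = - 9 \cdot 39 \left(-5 - 9 + 7 \left(-9\right)\right) = - 9 \cdot 39 \left(-5 - 9 - 63\right) = - 9 \cdot 39 \left(-77\right) = \left(-9\right) \left(-3003\right) = 27027$)
$- z = \left(-1\right) 27027 = -27027$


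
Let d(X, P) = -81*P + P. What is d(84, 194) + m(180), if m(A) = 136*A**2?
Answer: 4390880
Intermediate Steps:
d(X, P) = -80*P
d(84, 194) + m(180) = -80*194 + 136*180**2 = -15520 + 136*32400 = -15520 + 4406400 = 4390880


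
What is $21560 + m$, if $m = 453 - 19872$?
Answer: $2141$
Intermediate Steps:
$m = -19419$ ($m = 453 - 19872 = -19419$)
$21560 + m = 21560 - 19419 = 2141$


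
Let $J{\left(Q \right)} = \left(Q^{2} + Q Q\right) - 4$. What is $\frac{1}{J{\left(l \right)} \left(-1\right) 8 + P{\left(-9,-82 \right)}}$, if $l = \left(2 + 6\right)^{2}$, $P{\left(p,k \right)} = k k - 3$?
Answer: $- \frac{1}{58783} \approx -1.7012 \cdot 10^{-5}$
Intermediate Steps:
$P{\left(p,k \right)} = -3 + k^{2}$ ($P{\left(p,k \right)} = k^{2} - 3 = -3 + k^{2}$)
$l = 64$ ($l = 8^{2} = 64$)
$J{\left(Q \right)} = -4 + 2 Q^{2}$ ($J{\left(Q \right)} = \left(Q^{2} + Q^{2}\right) - 4 = 2 Q^{2} - 4 = -4 + 2 Q^{2}$)
$\frac{1}{J{\left(l \right)} \left(-1\right) 8 + P{\left(-9,-82 \right)}} = \frac{1}{\left(-4 + 2 \cdot 64^{2}\right) \left(-1\right) 8 - \left(3 - \left(-82\right)^{2}\right)} = \frac{1}{\left(-4 + 2 \cdot 4096\right) \left(-1\right) 8 + \left(-3 + 6724\right)} = \frac{1}{\left(-4 + 8192\right) \left(-1\right) 8 + 6721} = \frac{1}{8188 \left(-1\right) 8 + 6721} = \frac{1}{\left(-8188\right) 8 + 6721} = \frac{1}{-65504 + 6721} = \frac{1}{-58783} = - \frac{1}{58783}$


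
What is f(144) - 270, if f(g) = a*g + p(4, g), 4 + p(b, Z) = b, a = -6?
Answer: -1134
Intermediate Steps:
p(b, Z) = -4 + b
f(g) = -6*g (f(g) = -6*g + (-4 + 4) = -6*g + 0 = -6*g)
f(144) - 270 = -6*144 - 270 = -864 - 270 = -1134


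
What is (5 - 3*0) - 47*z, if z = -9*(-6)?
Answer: -2533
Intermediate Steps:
z = 54
(5 - 3*0) - 47*z = (5 - 3*0) - 47*54 = (5 + 0) - 2538 = 5 - 2538 = -2533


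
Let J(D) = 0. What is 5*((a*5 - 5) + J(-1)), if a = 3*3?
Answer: 200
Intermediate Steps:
a = 9
5*((a*5 - 5) + J(-1)) = 5*((9*5 - 5) + 0) = 5*((45 - 5) + 0) = 5*(40 + 0) = 5*40 = 200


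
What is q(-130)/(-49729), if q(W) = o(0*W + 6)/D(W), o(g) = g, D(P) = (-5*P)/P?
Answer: 6/248645 ≈ 2.4131e-5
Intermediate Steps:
D(P) = -5
q(W) = -6/5 (q(W) = (0*W + 6)/(-5) = (0 + 6)*(-1/5) = 6*(-1/5) = -6/5)
q(-130)/(-49729) = -6/5/(-49729) = -6/5*(-1/49729) = 6/248645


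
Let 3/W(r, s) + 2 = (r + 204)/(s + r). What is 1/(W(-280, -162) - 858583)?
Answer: -404/346868195 ≈ -1.1647e-6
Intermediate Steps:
W(r, s) = 3/(-2 + (204 + r)/(r + s)) (W(r, s) = 3/(-2 + (r + 204)/(s + r)) = 3/(-2 + (204 + r)/(r + s)))
1/(W(-280, -162) - 858583) = 1/(3*(-1*(-280) - 1*(-162))/(-204 - 280 + 2*(-162)) - 858583) = 1/(3*(280 + 162)/(-204 - 280 - 324) - 858583) = 1/(3*442/(-808) - 858583) = 1/(3*(-1/808)*442 - 858583) = 1/(-663/404 - 858583) = 1/(-346868195/404) = -404/346868195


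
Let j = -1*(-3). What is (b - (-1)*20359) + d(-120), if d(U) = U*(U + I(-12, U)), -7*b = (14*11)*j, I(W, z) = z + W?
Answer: 50533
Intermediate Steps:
I(W, z) = W + z
j = 3
b = -66 (b = -14*11*3/7 = -22*3 = -⅐*462 = -66)
d(U) = U*(-12 + 2*U) (d(U) = U*(U + (-12 + U)) = U*(-12 + 2*U))
(b - (-1)*20359) + d(-120) = (-66 - (-1)*20359) + 2*(-120)*(-6 - 120) = (-66 - 1*(-20359)) + 2*(-120)*(-126) = (-66 + 20359) + 30240 = 20293 + 30240 = 50533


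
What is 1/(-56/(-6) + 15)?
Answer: 3/73 ≈ 0.041096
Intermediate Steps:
1/(-56/(-6) + 15) = 1/(-56*(-1)/6 + 15) = 1/(-7*(-4/3) + 15) = 1/(28/3 + 15) = 1/(73/3) = 3/73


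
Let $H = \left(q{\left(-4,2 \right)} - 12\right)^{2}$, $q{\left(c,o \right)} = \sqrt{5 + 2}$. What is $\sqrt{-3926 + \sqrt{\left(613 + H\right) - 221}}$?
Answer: $\sqrt{-3926 + \sqrt{392 + \left(12 - \sqrt{7}\right)^{2}}} \approx 62.483 i$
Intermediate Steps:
$q{\left(c,o \right)} = \sqrt{7}$
$H = \left(-12 + \sqrt{7}\right)^{2}$ ($H = \left(\sqrt{7} - 12\right)^{2} = \left(-12 + \sqrt{7}\right)^{2} \approx 87.502$)
$\sqrt{-3926 + \sqrt{\left(613 + H\right) - 221}} = \sqrt{-3926 + \sqrt{\left(613 + \left(12 - \sqrt{7}\right)^{2}\right) - 221}} = \sqrt{-3926 + \sqrt{392 + \left(12 - \sqrt{7}\right)^{2}}}$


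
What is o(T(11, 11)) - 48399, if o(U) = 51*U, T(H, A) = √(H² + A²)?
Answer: -48399 + 561*√2 ≈ -47606.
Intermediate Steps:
T(H, A) = √(A² + H²)
o(T(11, 11)) - 48399 = 51*√(11² + 11²) - 48399 = 51*√(121 + 121) - 48399 = 51*√242 - 48399 = 51*(11*√2) - 48399 = 561*√2 - 48399 = -48399 + 561*√2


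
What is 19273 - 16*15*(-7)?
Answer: 20953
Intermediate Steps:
19273 - 16*15*(-7) = 19273 - 240*(-7) = 19273 - 1*(-1680) = 19273 + 1680 = 20953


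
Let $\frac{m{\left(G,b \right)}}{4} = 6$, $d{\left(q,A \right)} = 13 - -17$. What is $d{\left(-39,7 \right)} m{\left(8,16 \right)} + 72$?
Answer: $792$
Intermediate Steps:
$d{\left(q,A \right)} = 30$ ($d{\left(q,A \right)} = 13 + 17 = 30$)
$m{\left(G,b \right)} = 24$ ($m{\left(G,b \right)} = 4 \cdot 6 = 24$)
$d{\left(-39,7 \right)} m{\left(8,16 \right)} + 72 = 30 \cdot 24 + 72 = 720 + 72 = 792$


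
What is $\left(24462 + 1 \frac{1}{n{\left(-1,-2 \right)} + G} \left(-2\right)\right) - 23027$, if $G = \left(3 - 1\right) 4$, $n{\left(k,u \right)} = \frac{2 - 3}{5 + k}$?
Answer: $\frac{44477}{31} \approx 1434.7$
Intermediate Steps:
$n{\left(k,u \right)} = - \frac{1}{5 + k}$
$G = 8$ ($G = 2 \cdot 4 = 8$)
$\left(24462 + 1 \frac{1}{n{\left(-1,-2 \right)} + G} \left(-2\right)\right) - 23027 = \left(24462 + 1 \frac{1}{- \frac{1}{5 - 1} + 8} \left(-2\right)\right) - 23027 = \left(24462 + 1 \frac{1}{- \frac{1}{4} + 8} \left(-2\right)\right) - 23027 = \left(24462 + 1 \frac{1}{\frac{31}{4}} \left(-2\right)\right) - 23027 = \left(24462 + 1 \cdot \frac{4}{31} \left(-2\right)\right) - 23027 = \left(24462 + \frac{4}{31} \left(-2\right)\right) - 23027 = \left(24462 - \frac{8}{31}\right) - 23027 = \frac{758314}{31} - 23027 = \frac{44477}{31}$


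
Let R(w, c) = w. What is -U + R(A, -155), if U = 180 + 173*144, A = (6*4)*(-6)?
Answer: -25236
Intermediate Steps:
A = -144 (A = 24*(-6) = -144)
U = 25092 (U = 180 + 24912 = 25092)
-U + R(A, -155) = -1*25092 - 144 = -25092 - 144 = -25236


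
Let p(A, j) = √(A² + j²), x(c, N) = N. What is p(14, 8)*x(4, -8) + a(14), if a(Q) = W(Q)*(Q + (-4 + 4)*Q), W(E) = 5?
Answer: 70 - 16*√65 ≈ -58.996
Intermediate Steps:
a(Q) = 5*Q (a(Q) = 5*(Q + (-4 + 4)*Q) = 5*(Q + 0*Q) = 5*(Q + 0) = 5*Q)
p(14, 8)*x(4, -8) + a(14) = √(14² + 8²)*(-8) + 5*14 = √(196 + 64)*(-8) + 70 = √260*(-8) + 70 = (2*√65)*(-8) + 70 = -16*√65 + 70 = 70 - 16*√65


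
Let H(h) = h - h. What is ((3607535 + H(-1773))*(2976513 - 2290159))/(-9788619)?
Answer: -2476046077390/9788619 ≈ -2.5295e+5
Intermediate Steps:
H(h) = 0
((3607535 + H(-1773))*(2976513 - 2290159))/(-9788619) = ((3607535 + 0)*(2976513 - 2290159))/(-9788619) = (3607535*686354)*(-1/9788619) = 2476046077390*(-1/9788619) = -2476046077390/9788619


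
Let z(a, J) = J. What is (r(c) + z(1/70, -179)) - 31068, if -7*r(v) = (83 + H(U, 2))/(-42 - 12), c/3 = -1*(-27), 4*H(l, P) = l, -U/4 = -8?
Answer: -1687325/54 ≈ -31247.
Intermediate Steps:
U = 32 (U = -4*(-8) = 32)
H(l, P) = l/4
c = 81 (c = 3*(-1*(-27)) = 3*27 = 81)
r(v) = 13/54 (r(v) = -(83 + (¼)*32)/(7*(-42 - 12)) = -(83 + 8)/(7*(-54)) = -13*(-1)/54 = -⅐*(-91/54) = 13/54)
(r(c) + z(1/70, -179)) - 31068 = (13/54 - 179) - 31068 = -9653/54 - 31068 = -1687325/54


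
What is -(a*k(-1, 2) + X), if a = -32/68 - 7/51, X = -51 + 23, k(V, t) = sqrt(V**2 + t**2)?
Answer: 28 + 31*sqrt(5)/51 ≈ 29.359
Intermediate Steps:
X = -28
a = -31/51 (a = -32*1/68 - 7*1/51 = -8/17 - 7/51 = -31/51 ≈ -0.60784)
-(a*k(-1, 2) + X) = -(-31*sqrt((-1)**2 + 2**2)/51 - 28) = -(-31*sqrt(1 + 4)/51 - 28) = -(-31*sqrt(5)/51 - 28) = -(-28 - 31*sqrt(5)/51) = 28 + 31*sqrt(5)/51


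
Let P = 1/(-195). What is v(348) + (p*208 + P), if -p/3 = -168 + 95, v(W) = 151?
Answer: 8912084/195 ≈ 45703.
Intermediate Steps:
P = -1/195 ≈ -0.0051282
p = 219 (p = -3*(-168 + 95) = -3*(-73) = 219)
v(348) + (p*208 + P) = 151 + (219*208 - 1/195) = 151 + (45552 - 1/195) = 151 + 8882639/195 = 8912084/195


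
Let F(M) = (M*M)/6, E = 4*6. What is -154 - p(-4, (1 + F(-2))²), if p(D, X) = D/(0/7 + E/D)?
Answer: -464/3 ≈ -154.67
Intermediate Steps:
E = 24
F(M) = M²/6 (F(M) = M²*(⅙) = M²/6)
p(D, X) = D²/24 (p(D, X) = D/(0/7 + 24/D) = D/(0*(⅐) + 24/D) = D/(0 + 24/D) = D/((24/D)) = D*(D/24) = D²/24)
-154 - p(-4, (1 + F(-2))²) = -154 - (-4)²/24 = -154 - 16/24 = -154 - 1*⅔ = -154 - ⅔ = -464/3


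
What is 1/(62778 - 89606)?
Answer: -1/26828 ≈ -3.7274e-5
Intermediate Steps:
1/(62778 - 89606) = 1/(-26828) = -1/26828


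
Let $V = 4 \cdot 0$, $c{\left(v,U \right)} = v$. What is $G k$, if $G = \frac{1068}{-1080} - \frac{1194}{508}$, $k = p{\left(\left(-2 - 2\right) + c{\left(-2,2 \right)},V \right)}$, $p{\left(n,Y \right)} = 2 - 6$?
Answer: $\frac{76336}{5715} \approx 13.357$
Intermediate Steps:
$V = 0$
$p{\left(n,Y \right)} = -4$ ($p{\left(n,Y \right)} = 2 - 6 = -4$)
$k = -4$
$G = - \frac{19084}{5715}$ ($G = 1068 \left(- \frac{1}{1080}\right) - \frac{597}{254} = - \frac{89}{90} - \frac{597}{254} = - \frac{19084}{5715} \approx -3.3393$)
$G k = \left(- \frac{19084}{5715}\right) \left(-4\right) = \frac{76336}{5715}$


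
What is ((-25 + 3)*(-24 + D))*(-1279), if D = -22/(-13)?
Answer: -8160020/13 ≈ -6.2769e+5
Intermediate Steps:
D = 22/13 (D = -22*(-1/13) = 22/13 ≈ 1.6923)
((-25 + 3)*(-24 + D))*(-1279) = ((-25 + 3)*(-24 + 22/13))*(-1279) = -22*(-290/13)*(-1279) = (6380/13)*(-1279) = -8160020/13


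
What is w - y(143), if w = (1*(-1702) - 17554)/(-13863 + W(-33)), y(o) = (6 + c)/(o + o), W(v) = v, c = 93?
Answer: 46949/45162 ≈ 1.0396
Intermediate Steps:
y(o) = 99/(2*o) (y(o) = (6 + 93)/(o + o) = 99/((2*o)) = 99*(1/(2*o)) = 99/(2*o))
w = 2407/1737 (w = (1*(-1702) - 17554)/(-13863 - 33) = (-1702 - 17554)/(-13896) = -19256*(-1/13896) = 2407/1737 ≈ 1.3857)
w - y(143) = 2407/1737 - 99/(2*143) = 2407/1737 - 1*9/26 = 2407/1737 - 9/26 = 46949/45162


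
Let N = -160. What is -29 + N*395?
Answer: -63229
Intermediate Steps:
-29 + N*395 = -29 - 160*395 = -29 - 63200 = -63229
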